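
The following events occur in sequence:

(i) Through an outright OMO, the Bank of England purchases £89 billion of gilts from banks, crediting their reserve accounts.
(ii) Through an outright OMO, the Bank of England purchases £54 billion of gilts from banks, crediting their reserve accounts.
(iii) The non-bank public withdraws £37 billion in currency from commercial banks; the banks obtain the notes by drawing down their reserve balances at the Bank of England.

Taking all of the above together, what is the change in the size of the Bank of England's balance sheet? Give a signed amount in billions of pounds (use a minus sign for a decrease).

+£143 billion

Bank of England balance sheet:
  Assets:      Securities +£143B
  Liabilities: Bank reserves +£106B, Currency in circulation +£37B
Change in total Bank of England assets = +£143 billion.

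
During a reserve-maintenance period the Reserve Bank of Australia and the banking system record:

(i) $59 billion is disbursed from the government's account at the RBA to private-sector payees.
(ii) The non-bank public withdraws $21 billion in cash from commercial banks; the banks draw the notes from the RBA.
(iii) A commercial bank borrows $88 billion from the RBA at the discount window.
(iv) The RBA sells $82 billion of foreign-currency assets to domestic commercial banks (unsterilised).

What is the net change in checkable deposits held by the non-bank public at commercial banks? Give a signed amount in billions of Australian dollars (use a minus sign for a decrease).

+$38 billion

Government spending $59 billion: non-bank counterparties' bank balances rise → +$59B.
Currency withdrawal $21 billion: non-bank counterparties' bank balances fall → −$21B.
Discount-window loan $88 billion: the counterparty is a bank, so public deposits are unchanged → 0.
FX sale $82 billion: the counterparty is a bank, so public deposits are unchanged → 0.
Net: 59 − 21 + 0 + 0 = +$38 billion.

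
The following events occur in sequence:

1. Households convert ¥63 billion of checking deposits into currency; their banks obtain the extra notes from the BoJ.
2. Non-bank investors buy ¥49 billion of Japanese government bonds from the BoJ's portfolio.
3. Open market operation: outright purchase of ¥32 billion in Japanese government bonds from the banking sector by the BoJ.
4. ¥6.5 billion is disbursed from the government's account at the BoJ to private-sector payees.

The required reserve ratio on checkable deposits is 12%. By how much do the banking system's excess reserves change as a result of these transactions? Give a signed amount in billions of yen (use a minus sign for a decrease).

-¥60.84 billion

Currency withdrawal ¥63 billion: reserves −¥63B, deposits −¥63B.
Asset sale (to non-banks) ¥49 billion: reserves −¥49B, deposits −¥49B.
OMO purchase (from banks) ¥32 billion: reserves +¥32B, deposits 0.
Government spending ¥6.5 billion: reserves +¥6.5B, deposits +¥6.5B.
Totals: Δreserves = −¥73.5B, Δdeposits = −¥105.5B.
Δrequired reserves = 12% × −¥105.5B = −¥12.66B.
Δexcess reserves = Δreserves − Δrequired = −¥73.5B − (−¥12.66B) = -¥60.84 billion.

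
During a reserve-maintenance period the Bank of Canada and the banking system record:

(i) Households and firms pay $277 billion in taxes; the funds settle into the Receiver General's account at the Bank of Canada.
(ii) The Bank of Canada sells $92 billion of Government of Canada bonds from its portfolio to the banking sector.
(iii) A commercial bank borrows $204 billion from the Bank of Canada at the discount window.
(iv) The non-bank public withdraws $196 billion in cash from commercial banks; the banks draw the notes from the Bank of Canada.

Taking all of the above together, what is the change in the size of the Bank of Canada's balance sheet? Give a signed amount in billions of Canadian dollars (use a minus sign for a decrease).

Bank of Canada balance sheet:
  Assets:      Securities −$92B, Loans to banks +$204B
  Liabilities: Bank reserves −$361B, Currency in circulation +$196B, Government deposits +$277B
Change in total Bank of Canada assets = +$112 billion.

+$112 billion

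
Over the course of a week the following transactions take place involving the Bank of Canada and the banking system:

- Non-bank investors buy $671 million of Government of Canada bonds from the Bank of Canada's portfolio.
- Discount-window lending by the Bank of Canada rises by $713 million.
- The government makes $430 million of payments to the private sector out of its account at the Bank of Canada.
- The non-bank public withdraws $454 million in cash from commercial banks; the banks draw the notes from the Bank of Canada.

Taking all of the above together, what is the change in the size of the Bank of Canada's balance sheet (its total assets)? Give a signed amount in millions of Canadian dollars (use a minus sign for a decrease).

+$42 million

Bank of Canada balance sheet:
  Assets:      Securities −$671M, Loans to banks +$713M
  Liabilities: Bank reserves +$18M, Currency in circulation +$454M, Government deposits −$430M
Commercial banking system:
  Assets:      Reserves at CB +$18M
  Liabilities: Checkable deposits −$695M, Borrowings from CB +$713M
Change in total Bank of Canada assets = +$42 million.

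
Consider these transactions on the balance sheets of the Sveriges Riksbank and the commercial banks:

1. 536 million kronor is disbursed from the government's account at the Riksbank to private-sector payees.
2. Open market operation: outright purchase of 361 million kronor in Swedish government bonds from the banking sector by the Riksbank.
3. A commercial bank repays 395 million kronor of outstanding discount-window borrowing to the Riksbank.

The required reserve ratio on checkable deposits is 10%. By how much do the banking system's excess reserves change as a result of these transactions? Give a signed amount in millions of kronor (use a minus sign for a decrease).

Government spending 536 million kronor: reserves +536M, deposits +536M.
OMO purchase (from banks) 361 million kronor: reserves +361M, deposits 0.
Discount-window repayment 395 million kronor: reserves −395M, deposits 0.
Totals: Δreserves = +502M, Δdeposits = +536M.
Δrequired reserves = 10% × +536M = +53.6M.
Δexcess reserves = Δreserves − Δrequired = +502M − (+53.6M) = +448.4 million.

+448.4 million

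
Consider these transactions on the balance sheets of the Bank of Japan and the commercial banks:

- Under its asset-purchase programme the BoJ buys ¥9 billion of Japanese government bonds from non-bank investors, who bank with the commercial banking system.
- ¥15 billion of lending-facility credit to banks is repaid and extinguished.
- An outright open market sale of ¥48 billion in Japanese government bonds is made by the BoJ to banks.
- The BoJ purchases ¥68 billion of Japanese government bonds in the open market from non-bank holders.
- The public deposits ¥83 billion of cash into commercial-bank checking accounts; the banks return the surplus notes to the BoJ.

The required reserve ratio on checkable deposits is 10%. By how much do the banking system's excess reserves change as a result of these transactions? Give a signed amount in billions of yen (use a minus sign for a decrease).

+¥81 billion

Asset purchase (from non-banks) ¥9 billion: reserves +¥9B, deposits +¥9B.
Discount-window repayment ¥15 billion: reserves −¥15B, deposits 0.
OMO sale (to banks) ¥48 billion: reserves −¥48B, deposits 0.
Asset purchase (from non-banks) ¥68 billion: reserves +¥68B, deposits +¥68B.
Currency deposit ¥83 billion: reserves +¥83B, deposits +¥83B.
Totals: Δreserves = +¥97B, Δdeposits = +¥160B.
Δrequired reserves = 10% × +¥160B = +¥16B.
Δexcess reserves = Δreserves − Δrequired = +¥97B − (+¥16B) = +¥81 billion.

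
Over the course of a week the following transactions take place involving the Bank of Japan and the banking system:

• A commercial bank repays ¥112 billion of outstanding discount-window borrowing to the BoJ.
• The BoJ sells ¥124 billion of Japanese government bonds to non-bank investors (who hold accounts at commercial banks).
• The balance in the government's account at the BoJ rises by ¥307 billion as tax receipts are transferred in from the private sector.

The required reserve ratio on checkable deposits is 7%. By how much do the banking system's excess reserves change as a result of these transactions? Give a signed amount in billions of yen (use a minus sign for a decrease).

-¥512.83 billion

Discount-window repayment ¥112 billion: reserves −¥112B, deposits 0.
Asset sale (to non-banks) ¥124 billion: reserves −¥124B, deposits −¥124B.
Government account inflow ¥307 billion: reserves −¥307B, deposits −¥307B.
Totals: Δreserves = −¥543B, Δdeposits = −¥431B.
Δrequired reserves = 7% × −¥431B = −¥30.17B.
Δexcess reserves = Δreserves − Δrequired = −¥543B − (−¥30.17B) = -¥512.83 billion.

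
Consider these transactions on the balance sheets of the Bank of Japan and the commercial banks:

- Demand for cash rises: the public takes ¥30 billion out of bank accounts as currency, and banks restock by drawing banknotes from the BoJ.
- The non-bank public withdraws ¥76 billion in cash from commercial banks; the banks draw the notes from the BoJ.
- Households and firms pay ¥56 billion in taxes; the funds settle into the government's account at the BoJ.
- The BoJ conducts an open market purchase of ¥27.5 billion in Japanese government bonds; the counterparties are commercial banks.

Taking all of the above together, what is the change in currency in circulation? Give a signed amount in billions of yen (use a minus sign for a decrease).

BoJ balance sheet:
  Assets:      Securities +¥27.5B
  Liabilities: Bank reserves −¥134.5B, Currency in circulation +¥106B, Government deposits +¥56B
So the change in currency in circulation is +¥106 billion.

+¥106 billion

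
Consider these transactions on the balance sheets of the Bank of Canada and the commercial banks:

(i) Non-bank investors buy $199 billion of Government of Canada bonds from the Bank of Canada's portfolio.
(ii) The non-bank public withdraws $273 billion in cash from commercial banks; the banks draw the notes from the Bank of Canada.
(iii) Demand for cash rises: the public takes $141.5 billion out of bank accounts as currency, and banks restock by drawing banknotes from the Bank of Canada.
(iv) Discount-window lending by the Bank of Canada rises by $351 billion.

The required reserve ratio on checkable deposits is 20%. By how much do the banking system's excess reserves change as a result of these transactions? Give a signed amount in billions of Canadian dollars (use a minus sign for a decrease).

-$139.8 billion

Asset sale (to non-banks) $199 billion: reserves −$199B, deposits −$199B.
Currency withdrawal $273 billion: reserves −$273B, deposits −$273B.
Currency withdrawal $141.5 billion: reserves −$141.5B, deposits −$141.5B.
Discount-window loan $351 billion: reserves +$351B, deposits 0.
Totals: Δreserves = −$262.5B, Δdeposits = −$613.5B.
Δrequired reserves = 20% × −$613.5B = −$122.7B.
Δexcess reserves = Δreserves − Δrequired = −$262.5B − (−$122.7B) = -$139.8 billion.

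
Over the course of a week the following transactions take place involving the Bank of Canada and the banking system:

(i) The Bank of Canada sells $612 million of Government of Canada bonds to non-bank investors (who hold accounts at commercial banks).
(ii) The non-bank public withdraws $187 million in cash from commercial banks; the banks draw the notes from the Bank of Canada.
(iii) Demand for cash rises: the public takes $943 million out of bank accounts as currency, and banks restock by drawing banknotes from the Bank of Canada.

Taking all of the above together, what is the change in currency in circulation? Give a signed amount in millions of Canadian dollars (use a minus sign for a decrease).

Bank of Canada balance sheet:
  Assets:      Securities −$612M
  Liabilities: Bank reserves −$1742M, Currency in circulation +$1130M
Commercial banking system:
  Assets:      Reserves at CB −$1742M
  Liabilities: Checkable deposits −$1742M
So the change in currency in circulation is +$1130 million.

+$1130 million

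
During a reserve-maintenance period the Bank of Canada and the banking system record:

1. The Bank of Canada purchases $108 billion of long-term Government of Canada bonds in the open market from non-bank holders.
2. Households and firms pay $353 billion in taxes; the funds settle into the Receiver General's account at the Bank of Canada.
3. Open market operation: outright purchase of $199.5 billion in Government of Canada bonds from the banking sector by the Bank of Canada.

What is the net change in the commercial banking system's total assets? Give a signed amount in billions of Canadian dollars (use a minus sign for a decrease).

-$245 billion

Bank of Canada balance sheet:
  Assets:      Securities +$307.5B
  Liabilities: Bank reserves −$45.5B, Government deposits +$353B
Commercial banking system:
  Assets:      Reserves at CB −$45.5B, Securities −$199.5B
  Liabilities: Checkable deposits −$245B
Change in total bank assets = -$245 billion.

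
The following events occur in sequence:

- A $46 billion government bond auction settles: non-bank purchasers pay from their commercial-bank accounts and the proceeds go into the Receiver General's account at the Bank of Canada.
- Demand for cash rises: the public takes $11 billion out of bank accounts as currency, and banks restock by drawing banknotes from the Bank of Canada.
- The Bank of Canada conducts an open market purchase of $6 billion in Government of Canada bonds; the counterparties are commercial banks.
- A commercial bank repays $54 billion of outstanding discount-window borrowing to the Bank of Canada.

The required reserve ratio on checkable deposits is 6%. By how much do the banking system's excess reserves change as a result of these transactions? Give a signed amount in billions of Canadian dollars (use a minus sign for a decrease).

-$101.58 billion

Government account inflow $46 billion: reserves −$46B, deposits −$46B.
Currency withdrawal $11 billion: reserves −$11B, deposits −$11B.
OMO purchase (from banks) $6 billion: reserves +$6B, deposits 0.
Discount-window repayment $54 billion: reserves −$54B, deposits 0.
Totals: Δreserves = −$105B, Δdeposits = −$57B.
Δrequired reserves = 6% × −$57B = −$3.42B.
Δexcess reserves = Δreserves − Δrequired = −$105B − (−$3.42B) = -$101.58 billion.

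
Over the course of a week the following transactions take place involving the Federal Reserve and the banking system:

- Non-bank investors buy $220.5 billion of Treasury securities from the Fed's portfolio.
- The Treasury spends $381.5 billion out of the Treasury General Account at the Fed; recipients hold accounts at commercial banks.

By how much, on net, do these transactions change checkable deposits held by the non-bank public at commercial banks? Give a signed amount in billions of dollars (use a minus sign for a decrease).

Asset sale (to non-banks) $220.5 billion: non-bank counterparties' bank balances fall → −$220.5B.
Government spending $381.5 billion: non-bank counterparties' bank balances rise → +$381.5B.
Net: −220.5 + 381.5 = +$161 billion.

+$161 billion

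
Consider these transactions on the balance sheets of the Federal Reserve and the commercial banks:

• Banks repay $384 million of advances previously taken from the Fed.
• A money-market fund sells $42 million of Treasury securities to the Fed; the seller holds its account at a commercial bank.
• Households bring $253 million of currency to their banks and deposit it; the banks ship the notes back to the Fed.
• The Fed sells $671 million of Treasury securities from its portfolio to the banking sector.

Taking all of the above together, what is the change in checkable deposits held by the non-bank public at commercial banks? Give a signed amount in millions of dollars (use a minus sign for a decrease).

+$295 million

Fed balance sheet:
  Assets:      Securities −$629M, Loans to banks −$384M
  Liabilities: Bank reserves −$760M, Currency in circulation −$253M
Commercial banking system:
  Assets:      Reserves at CB −$760M, Securities +$671M
  Liabilities: Checkable deposits +$295M, Borrowings from CB −$384M
So the change in checkable deposits held by the non-bank public at commercial banks is +$295 million.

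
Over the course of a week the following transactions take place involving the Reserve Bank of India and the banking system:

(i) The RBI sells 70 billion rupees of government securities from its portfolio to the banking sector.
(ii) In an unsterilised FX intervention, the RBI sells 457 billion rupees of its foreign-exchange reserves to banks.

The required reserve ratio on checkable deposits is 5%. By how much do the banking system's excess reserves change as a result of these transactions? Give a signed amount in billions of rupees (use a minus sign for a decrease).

-527 billion

OMO sale (to banks) 70 billion rupees: reserves −70B, deposits 0.
FX sale 457 billion rupees: reserves −457B, deposits 0.
Totals: Δreserves = −527B, Δdeposits = 0.
Δrequired reserves = 5% × 0 = 0.
Δexcess reserves = Δreserves − Δrequired = −527B − (0) = -527 billion.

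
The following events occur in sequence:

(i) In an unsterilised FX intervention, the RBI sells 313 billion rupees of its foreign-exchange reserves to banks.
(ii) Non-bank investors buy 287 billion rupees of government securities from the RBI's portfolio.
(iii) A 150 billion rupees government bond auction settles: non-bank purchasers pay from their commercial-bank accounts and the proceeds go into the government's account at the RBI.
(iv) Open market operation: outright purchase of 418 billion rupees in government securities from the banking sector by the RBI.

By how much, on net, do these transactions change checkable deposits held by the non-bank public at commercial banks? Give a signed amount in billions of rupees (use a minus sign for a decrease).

-437 billion

FX sale 313 billion rupees: the counterparty is a bank, so public deposits are unchanged → 0.
Asset sale (to non-banks) 287 billion rupees: non-bank counterparties' bank balances fall → −287B.
Government account inflow 150 billion rupees: non-bank counterparties' bank balances fall → −150B.
OMO purchase (from banks) 418 billion rupees: the counterparty is a bank, so public deposits are unchanged → 0.
Net: 0 − 287 − 150 + 0 = -437 billion.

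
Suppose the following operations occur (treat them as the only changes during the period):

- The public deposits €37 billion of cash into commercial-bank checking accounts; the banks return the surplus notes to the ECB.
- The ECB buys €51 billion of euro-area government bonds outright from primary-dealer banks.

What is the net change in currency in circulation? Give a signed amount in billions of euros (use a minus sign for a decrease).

Currency deposit €37 billion: notes return to the central bank → −€37B.
OMO purchase (from banks) €51 billion: no currency enters or leaves circulation → 0.
Net: −37 + 0 = -€37 billion.

-€37 billion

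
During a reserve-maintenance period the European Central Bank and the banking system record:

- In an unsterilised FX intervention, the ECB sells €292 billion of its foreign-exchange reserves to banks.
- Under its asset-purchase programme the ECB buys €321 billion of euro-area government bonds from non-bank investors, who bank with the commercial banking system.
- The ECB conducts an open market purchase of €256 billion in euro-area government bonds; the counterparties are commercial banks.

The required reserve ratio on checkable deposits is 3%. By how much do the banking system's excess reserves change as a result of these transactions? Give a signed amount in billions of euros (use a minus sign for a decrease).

+€275.37 billion

FX sale €292 billion: reserves −€292B, deposits 0.
Asset purchase (from non-banks) €321 billion: reserves +€321B, deposits +€321B.
OMO purchase (from banks) €256 billion: reserves +€256B, deposits 0.
Totals: Δreserves = +€285B, Δdeposits = +€321B.
Δrequired reserves = 3% × +€321B = +€9.63B.
Δexcess reserves = Δreserves − Δrequired = +€285B − (+€9.63B) = +€275.37 billion.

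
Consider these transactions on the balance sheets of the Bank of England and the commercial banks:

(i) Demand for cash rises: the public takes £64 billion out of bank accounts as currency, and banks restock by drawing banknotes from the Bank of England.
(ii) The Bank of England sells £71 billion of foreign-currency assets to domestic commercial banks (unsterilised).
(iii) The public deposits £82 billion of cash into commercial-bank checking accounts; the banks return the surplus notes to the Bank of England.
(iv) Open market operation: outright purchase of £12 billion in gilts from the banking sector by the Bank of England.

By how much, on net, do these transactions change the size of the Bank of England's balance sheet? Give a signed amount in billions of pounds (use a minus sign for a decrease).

-£59 billion

Bank of England balance sheet:
  Assets:      Securities +£12B, Foreign assets −£71B
  Liabilities: Bank reserves −£41B, Currency in circulation −£18B
Change in total Bank of England assets = -£59 billion.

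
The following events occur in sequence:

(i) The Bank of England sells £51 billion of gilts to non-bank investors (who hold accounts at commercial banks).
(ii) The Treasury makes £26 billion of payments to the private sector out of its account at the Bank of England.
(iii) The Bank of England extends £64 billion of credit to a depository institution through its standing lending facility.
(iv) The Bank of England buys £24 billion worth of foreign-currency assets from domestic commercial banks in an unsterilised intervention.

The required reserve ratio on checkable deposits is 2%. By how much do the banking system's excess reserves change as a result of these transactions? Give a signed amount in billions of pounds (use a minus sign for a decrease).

Asset sale (to non-banks) £51 billion: reserves −£51B, deposits −£51B.
Government spending £26 billion: reserves +£26B, deposits +£26B.
Discount-window loan £64 billion: reserves +£64B, deposits 0.
FX purchase £24 billion: reserves +£24B, deposits 0.
Totals: Δreserves = +£63B, Δdeposits = −£25B.
Δrequired reserves = 2% × −£25B = −£0.5B.
Δexcess reserves = Δreserves − Δrequired = +£63B − (−£0.5B) = +£63.5 billion.

+£63.5 billion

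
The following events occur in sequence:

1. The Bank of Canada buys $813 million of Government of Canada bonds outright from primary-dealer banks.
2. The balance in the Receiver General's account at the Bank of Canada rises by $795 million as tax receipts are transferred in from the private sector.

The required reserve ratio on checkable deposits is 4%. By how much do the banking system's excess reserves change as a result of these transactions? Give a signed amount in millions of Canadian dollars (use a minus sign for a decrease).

OMO purchase (from banks) $813 million: reserves +$813M, deposits 0.
Government account inflow $795 million: reserves −$795M, deposits −$795M.
Totals: Δreserves = +$18M, Δdeposits = −$795M.
Δrequired reserves = 4% × −$795M = −$31.8M.
Δexcess reserves = Δreserves − Δrequired = +$18M − (−$31.8M) = +$49.8 million.

+$49.8 million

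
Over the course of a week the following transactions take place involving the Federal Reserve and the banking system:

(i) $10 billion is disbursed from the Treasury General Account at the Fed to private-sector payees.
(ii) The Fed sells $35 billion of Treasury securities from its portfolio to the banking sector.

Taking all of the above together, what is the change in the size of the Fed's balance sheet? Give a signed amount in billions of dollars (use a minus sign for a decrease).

-$35 billion

Fed balance sheet:
  Assets:      Securities −$35B
  Liabilities: Bank reserves −$25B, Government deposits −$10B
Commercial banking system:
  Assets:      Reserves at CB −$25B, Securities +$35B
  Liabilities: Checkable deposits +$10B
Change in total Fed assets = -$35 billion.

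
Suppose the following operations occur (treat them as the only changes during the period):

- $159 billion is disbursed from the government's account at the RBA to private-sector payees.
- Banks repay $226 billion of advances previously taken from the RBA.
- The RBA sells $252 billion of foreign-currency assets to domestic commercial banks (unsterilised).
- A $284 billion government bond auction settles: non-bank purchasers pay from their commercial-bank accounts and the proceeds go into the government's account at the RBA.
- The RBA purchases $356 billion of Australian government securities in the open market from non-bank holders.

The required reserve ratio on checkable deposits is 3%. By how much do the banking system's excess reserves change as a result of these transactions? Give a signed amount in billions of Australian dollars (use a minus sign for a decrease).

Government spending $159 billion: reserves +$159B, deposits +$159B.
Discount-window repayment $226 billion: reserves −$226B, deposits 0.
FX sale $252 billion: reserves −$252B, deposits 0.
Government account inflow $284 billion: reserves −$284B, deposits −$284B.
Asset purchase (from non-banks) $356 billion: reserves +$356B, deposits +$356B.
Totals: Δreserves = −$247B, Δdeposits = +$231B.
Δrequired reserves = 3% × +$231B = +$6.93B.
Δexcess reserves = Δreserves − Δrequired = −$247B − (+$6.93B) = -$253.93 billion.

-$253.93 billion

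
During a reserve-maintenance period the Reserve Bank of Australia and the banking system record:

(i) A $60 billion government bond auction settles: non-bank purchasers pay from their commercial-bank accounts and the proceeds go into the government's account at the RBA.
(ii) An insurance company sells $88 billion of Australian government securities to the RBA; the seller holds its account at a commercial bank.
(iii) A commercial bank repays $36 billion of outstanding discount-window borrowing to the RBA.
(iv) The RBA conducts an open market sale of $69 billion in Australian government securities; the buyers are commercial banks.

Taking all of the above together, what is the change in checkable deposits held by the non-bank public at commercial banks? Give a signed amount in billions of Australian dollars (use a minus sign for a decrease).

RBA balance sheet:
  Assets:      Securities +$19B, Loans to banks −$36B
  Liabilities: Bank reserves −$77B, Government deposits +$60B
Commercial banking system:
  Assets:      Reserves at CB −$77B, Securities +$69B
  Liabilities: Checkable deposits +$28B, Borrowings from CB −$36B
So the change in checkable deposits held by the non-bank public at commercial banks is +$28 billion.

+$28 billion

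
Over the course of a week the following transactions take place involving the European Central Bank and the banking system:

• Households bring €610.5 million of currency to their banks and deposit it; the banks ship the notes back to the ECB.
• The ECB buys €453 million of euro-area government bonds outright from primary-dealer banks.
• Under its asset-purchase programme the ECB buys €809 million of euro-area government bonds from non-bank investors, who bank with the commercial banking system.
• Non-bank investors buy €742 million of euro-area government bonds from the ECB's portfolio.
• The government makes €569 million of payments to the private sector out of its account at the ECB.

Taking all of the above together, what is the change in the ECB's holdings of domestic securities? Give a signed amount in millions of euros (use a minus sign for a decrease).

+€520 million

ECB balance sheet:
  Assets:      Securities +€520M
  Liabilities: Bank reserves +€1699.5M, Currency in circulation −€610.5M, Government deposits −€569M
So the change in the ECB's holdings of domestic securities is +€520 million.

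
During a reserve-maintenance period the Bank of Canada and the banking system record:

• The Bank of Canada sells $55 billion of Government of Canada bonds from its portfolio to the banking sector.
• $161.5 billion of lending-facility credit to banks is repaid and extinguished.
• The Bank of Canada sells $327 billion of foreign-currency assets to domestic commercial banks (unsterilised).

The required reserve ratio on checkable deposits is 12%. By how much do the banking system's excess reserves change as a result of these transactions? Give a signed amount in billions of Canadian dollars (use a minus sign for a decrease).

OMO sale (to banks) $55 billion: reserves −$55B, deposits 0.
Discount-window repayment $161.5 billion: reserves −$161.5B, deposits 0.
FX sale $327 billion: reserves −$327B, deposits 0.
Totals: Δreserves = −$543.5B, Δdeposits = 0.
Δrequired reserves = 12% × 0 = 0.
Δexcess reserves = Δreserves − Δrequired = −$543.5B − (0) = -$543.5 billion.

-$543.5 billion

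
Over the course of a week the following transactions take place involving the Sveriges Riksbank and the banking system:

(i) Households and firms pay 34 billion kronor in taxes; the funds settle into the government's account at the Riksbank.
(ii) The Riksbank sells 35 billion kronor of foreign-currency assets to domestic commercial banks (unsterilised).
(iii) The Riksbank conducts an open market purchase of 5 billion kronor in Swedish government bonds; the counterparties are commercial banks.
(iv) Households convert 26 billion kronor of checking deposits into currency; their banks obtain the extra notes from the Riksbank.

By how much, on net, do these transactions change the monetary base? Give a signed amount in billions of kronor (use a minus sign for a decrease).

-64 billion

Government account inflow 34 billion kronor: reserves shift to a non-base liability → −34B.
FX sale 35 billion kronor: Riksbank balance sheet contracts → −35B.
OMO purchase (from banks) 5 billion kronor: Riksbank balance sheet expands → +5B.
Currency withdrawal 26 billion kronor: just a shift between currency and reserves — both are base money → 0.
Net: −34 − 35 + 5 + 0 = -64 billion.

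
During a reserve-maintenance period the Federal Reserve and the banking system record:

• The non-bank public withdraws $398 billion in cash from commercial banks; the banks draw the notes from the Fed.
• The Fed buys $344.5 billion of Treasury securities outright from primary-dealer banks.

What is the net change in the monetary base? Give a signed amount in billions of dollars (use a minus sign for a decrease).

Fed balance sheet:
  Assets:      Securities +$344.5B
  Liabilities: Bank reserves −$53.5B, Currency in circulation +$398B
Commercial banking system:
  Assets:      Reserves at CB −$53.5B, Securities −$344.5B
  Liabilities: Checkable deposits −$398B
Monetary base = currency + reserves: +$398B + (−$53.5B) = +$344.5 billion.

+$344.5 billion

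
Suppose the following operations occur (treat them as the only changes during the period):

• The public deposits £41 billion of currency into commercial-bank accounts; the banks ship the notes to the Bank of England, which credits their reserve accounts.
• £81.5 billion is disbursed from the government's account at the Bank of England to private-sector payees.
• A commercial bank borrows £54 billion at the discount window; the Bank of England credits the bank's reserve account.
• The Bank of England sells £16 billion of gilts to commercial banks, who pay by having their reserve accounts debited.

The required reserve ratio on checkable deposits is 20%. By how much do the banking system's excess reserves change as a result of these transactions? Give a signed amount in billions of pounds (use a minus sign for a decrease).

+£136 billion

Currency deposit £41 billion: reserves +£41B, deposits +£41B.
Government spending £81.5 billion: reserves +£81.5B, deposits +£81.5B.
Discount-window loan £54 billion: reserves +£54B, deposits 0.
OMO sale (to banks) £16 billion: reserves −£16B, deposits 0.
Totals: Δreserves = +£160.5B, Δdeposits = +£122.5B.
Δrequired reserves = 20% × +£122.5B = +£24.5B.
Δexcess reserves = Δreserves − Δrequired = +£160.5B − (+£24.5B) = +£136 billion.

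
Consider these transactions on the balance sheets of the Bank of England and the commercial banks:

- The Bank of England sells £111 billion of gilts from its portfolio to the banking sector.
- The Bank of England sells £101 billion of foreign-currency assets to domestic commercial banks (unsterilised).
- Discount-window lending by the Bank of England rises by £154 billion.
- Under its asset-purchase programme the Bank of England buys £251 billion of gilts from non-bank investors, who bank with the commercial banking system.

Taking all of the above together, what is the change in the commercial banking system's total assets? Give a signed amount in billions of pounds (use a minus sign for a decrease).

+£405 billion

Bank of England balance sheet:
  Assets:      Securities +£140B, Loans to banks +£154B, Foreign assets −£101B
  Liabilities: Bank reserves +£193B
Commercial banking system:
  Assets:      Reserves at CB +£193B, Securities +£111B, Foreign assets +£101B
  Liabilities: Checkable deposits +£251B, Borrowings from CB +£154B
Change in total bank assets = +£405 billion.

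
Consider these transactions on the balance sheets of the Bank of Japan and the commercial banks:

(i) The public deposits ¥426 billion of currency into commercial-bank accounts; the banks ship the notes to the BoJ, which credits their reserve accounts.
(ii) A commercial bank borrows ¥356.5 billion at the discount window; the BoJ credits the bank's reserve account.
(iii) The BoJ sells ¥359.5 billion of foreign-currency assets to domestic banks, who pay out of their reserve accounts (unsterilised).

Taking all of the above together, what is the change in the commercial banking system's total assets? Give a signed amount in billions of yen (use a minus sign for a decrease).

BoJ balance sheet:
  Assets:      Loans to banks +¥356.5B, Foreign assets −¥359.5B
  Liabilities: Bank reserves +¥423B, Currency in circulation −¥426B
Commercial banking system:
  Assets:      Reserves at CB +¥423B, Foreign assets +¥359.5B
  Liabilities: Checkable deposits +¥426B, Borrowings from CB +¥356.5B
Change in total bank assets = +¥782.5 billion.

+¥782.5 billion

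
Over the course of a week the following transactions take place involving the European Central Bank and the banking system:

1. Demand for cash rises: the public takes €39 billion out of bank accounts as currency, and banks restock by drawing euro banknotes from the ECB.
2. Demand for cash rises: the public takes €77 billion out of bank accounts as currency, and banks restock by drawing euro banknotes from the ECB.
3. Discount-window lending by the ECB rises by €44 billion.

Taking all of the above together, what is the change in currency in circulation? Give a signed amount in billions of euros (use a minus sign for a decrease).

+€116 billion

ECB balance sheet:
  Assets:      Loans to banks +€44B
  Liabilities: Bank reserves −€72B, Currency in circulation +€116B
So the change in currency in circulation is +€116 billion.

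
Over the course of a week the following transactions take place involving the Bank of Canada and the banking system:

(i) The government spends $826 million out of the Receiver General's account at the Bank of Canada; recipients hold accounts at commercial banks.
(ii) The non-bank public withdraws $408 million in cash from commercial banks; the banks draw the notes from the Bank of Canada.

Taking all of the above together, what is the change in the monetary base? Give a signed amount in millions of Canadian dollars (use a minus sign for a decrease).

+$826 million

Bank of Canada balance sheet:
  Assets:      no change
  Liabilities: Bank reserves +$418M, Currency in circulation +$408M, Government deposits −$826M
Monetary base = currency + reserves: +$408M + (+$418M) = +$826 million.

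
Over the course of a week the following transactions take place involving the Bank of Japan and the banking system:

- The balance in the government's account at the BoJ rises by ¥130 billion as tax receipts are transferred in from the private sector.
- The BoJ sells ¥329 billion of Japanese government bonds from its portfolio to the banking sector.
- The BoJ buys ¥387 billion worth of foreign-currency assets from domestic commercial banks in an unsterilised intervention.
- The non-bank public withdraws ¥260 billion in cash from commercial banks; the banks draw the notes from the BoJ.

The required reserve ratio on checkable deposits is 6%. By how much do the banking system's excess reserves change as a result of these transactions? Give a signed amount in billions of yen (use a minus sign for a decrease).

-¥308.6 billion

Government account inflow ¥130 billion: reserves −¥130B, deposits −¥130B.
OMO sale (to banks) ¥329 billion: reserves −¥329B, deposits 0.
FX purchase ¥387 billion: reserves +¥387B, deposits 0.
Currency withdrawal ¥260 billion: reserves −¥260B, deposits −¥260B.
Totals: Δreserves = −¥332B, Δdeposits = −¥390B.
Δrequired reserves = 6% × −¥390B = −¥23.4B.
Δexcess reserves = Δreserves − Δrequired = −¥332B − (−¥23.4B) = -¥308.6 billion.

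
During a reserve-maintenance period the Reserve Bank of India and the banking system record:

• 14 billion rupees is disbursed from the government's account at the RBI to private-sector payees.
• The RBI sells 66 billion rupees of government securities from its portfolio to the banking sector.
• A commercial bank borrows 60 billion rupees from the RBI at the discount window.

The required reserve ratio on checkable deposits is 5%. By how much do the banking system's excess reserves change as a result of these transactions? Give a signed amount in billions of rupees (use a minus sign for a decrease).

+7.3 billion

Government spending 14 billion rupees: reserves +14B, deposits +14B.
OMO sale (to banks) 66 billion rupees: reserves −66B, deposits 0.
Discount-window loan 60 billion rupees: reserves +60B, deposits 0.
Totals: Δreserves = +8B, Δdeposits = +14B.
Δrequired reserves = 5% × +14B = +0.7B.
Δexcess reserves = Δreserves − Δrequired = +8B − (+0.7B) = +7.3 billion.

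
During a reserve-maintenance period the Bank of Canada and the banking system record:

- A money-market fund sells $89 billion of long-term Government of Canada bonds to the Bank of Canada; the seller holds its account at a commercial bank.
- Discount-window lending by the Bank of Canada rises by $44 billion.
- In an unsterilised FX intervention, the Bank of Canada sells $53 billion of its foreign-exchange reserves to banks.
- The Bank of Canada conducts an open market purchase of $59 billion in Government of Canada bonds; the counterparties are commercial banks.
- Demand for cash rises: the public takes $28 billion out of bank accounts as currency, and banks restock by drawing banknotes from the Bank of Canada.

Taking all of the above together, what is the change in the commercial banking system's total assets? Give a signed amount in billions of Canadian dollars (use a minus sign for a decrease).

+$105 billion

Asset purchase (from non-banks) $89 billion: bank balance sheets expand → +$89B.
Discount-window loan $44 billion: bank balance sheets expand → +$44B.
FX sale $53 billion: just an asset swap on bank balance sheets → 0.
OMO purchase (from banks) $59 billion: just an asset swap on bank balance sheets → 0.
Currency withdrawal $28 billion: bank balance sheets shrink → −$28B.
Net: 89 + 44 + 0 + 0 − 28 = +$105 billion.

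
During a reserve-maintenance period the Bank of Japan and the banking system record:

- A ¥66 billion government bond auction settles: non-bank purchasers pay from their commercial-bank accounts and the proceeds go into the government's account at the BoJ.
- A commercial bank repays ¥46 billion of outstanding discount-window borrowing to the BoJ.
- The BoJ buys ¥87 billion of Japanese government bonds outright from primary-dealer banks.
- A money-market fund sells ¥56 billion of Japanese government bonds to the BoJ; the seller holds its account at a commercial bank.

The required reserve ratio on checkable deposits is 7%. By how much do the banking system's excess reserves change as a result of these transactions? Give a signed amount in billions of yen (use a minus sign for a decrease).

+¥31.7 billion

Government account inflow ¥66 billion: reserves −¥66B, deposits −¥66B.
Discount-window repayment ¥46 billion: reserves −¥46B, deposits 0.
OMO purchase (from banks) ¥87 billion: reserves +¥87B, deposits 0.
Asset purchase (from non-banks) ¥56 billion: reserves +¥56B, deposits +¥56B.
Totals: Δreserves = +¥31B, Δdeposits = −¥10B.
Δrequired reserves = 7% × −¥10B = −¥0.7B.
Δexcess reserves = Δreserves − Δrequired = +¥31B − (−¥0.7B) = +¥31.7 billion.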